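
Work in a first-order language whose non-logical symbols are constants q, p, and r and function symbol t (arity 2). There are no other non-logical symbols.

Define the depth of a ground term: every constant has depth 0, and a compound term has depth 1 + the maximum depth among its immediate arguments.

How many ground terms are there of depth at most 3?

21612

Count level by level. With function symbols t/2, the terms of depth ≤ k are the 3 constants together with each function applied to depth-≤(k−1) tuples, so N_k = 3 + N_{k-1}^2.
N_0 = 3
N_1 = 3 + 3^2 = 12
N_2 = 3 + 12^2 = 147
N_3 = 3 + 147^2 = 21612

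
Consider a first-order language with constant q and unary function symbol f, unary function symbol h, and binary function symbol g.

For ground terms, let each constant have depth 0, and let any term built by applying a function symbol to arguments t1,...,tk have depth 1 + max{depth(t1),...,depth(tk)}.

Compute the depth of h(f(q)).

2

depth(f(q)) = 1 + depth(q) = 1 + 0 = 1
depth(h(f(q))) = 1 + depth(f(q)) = 1 + 1 = 2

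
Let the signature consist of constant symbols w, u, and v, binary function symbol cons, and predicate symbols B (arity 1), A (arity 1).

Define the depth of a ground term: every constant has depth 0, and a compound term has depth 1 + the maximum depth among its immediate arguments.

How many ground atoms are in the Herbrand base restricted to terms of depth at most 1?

24

First count ground terms of depth ≤ 1.
Count level by level. With function symbols cons/2, the terms of depth ≤ k are the 3 constants together with each function applied to depth-≤(k−1) tuples, so N_k = 3 + N_{k-1}^2.
N_0 = 3
N_1 = 3 + 3^2 = 12
Explicitly: w, u, v, cons(w, w), cons(w, u), cons(w, v), cons(u, w), cons(u, u), cons(u, v), cons(v, w), cons(v, u), cons(v, v).
So |H| = 12.
Ground atoms are formed by filling each argument slot of a predicate with a term from H, so an r-ary predicate gives |H|^r atoms:
  B: 12;  A: 12
Total ground atoms: 12 + 12 = 24.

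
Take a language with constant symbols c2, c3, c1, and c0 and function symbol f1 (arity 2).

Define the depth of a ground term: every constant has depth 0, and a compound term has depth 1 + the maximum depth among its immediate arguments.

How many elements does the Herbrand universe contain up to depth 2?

404

Count level by level. With function symbols f1/2, the terms of depth ≤ k are the 4 constants together with each function applied to depth-≤(k−1) tuples, so N_k = 4 + N_{k-1}^2.
N_0 = 4
N_1 = 4 + 4^2 = 20
N_2 = 4 + 20^2 = 404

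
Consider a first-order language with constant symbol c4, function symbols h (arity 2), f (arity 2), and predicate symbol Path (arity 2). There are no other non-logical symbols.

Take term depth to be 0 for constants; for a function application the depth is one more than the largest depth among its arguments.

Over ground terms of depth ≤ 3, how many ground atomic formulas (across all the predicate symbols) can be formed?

522729

First count ground terms of depth ≤ 3.
Let N_k = |{terms of depth ≤ k}|. Then N_0 = 1 and N_k = 1 + N_{k-1}^2 + N_{k-1}^2 for k ≥ 1 (one summand per function symbol, arity giving the exponent).
N_0 = 1
N_1 = 1 + 1^2 + 1^2 = 3
N_2 = 1 + 3^2 + 3^2 = 19
N_3 = 1 + 19^2 + 19^2 = 723
So |H| = 723.
Each predicate of arity r yields |H|^r ground atoms (one per choice of an r-tuple from H):
  Path: 723^2 = 522729
Total ground atoms: 522729.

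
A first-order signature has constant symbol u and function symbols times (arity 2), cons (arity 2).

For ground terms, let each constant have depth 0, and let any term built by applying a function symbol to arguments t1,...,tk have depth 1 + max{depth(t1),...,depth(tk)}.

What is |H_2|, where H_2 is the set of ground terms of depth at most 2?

19

Let N_k count ground terms of depth at most k. Each non-constant term of depth ≤ k is some function symbol applied to depth-≤(k−1) arguments, giving N_k = 1 + N_{k-1}^2 + N_{k-1}^2.
N_0 = 1
N_1 = 1 + 1^2 + 1^2 = 3
N_2 = 1 + 3^2 + 3^2 = 19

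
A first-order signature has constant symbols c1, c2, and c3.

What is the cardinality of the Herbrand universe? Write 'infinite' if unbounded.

3

There are no function symbols, so every ground term is one of the 3 constants.
The Herbrand universe is {c1, c2, c3}, which is finite with 3 elements.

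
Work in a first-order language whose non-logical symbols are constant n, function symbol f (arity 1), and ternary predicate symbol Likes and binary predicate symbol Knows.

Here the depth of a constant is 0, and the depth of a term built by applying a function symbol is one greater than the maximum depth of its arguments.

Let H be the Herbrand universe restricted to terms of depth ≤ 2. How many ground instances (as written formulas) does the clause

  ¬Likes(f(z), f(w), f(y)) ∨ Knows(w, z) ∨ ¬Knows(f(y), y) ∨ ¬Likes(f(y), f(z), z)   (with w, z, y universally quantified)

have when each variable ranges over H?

27

Ground terms of depth ≤ 2:
  Let N_k = |{terms of depth ≤ k}|. Then N_0 = 1 and N_k = 1 + N_{k-1} for k ≥ 1 (one summand per function symbol, arity giving the exponent).
  N_0 = 1
  N_1 = 1 + 1 = 2
  N_2 = 1 + 2 = 3
  Explicitly: n, f(n), f(f(n)).
So there are 3 ground terms available for substitution.
The clause has 3 distinct variables (w, z, y), each appearing in the body. In the free term algebra distinct substitutions yield syntactically distinct ground instances.
Number of ground instances = 3^3 = 27.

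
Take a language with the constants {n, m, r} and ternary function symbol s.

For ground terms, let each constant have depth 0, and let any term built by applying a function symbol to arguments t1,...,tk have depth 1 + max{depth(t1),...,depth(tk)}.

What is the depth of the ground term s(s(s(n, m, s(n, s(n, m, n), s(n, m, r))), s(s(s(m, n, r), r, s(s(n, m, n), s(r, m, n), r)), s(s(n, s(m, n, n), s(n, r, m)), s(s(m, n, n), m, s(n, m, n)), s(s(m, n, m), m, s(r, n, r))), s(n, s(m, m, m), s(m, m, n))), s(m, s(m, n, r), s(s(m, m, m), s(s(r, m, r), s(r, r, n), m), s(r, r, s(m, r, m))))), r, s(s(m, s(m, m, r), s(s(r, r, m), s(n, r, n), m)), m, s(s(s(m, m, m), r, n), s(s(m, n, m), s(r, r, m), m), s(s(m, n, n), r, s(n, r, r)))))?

depth(s(n, m, n)) = 1 + max(0, 0, 0) = 1
depth(s(n, m, r)) = 1 + max(0, 0, 0) = 1
depth(s(n, s(n, m, n), s(n, m, r))) = 1 + max(0, 1, 1) = 2
depth(s(n, m, s(n, s(n, m, n), s(n, m, r)))) = 1 + max(0, 0, 2) = 3
depth(s(m, n, r)) = 1 + max(0, 0, 0) = 1
depth(s(r, m, n)) = 1 + max(0, 0, 0) = 1
depth(s(s(n, m, n), s(r, m, n), r)) = 1 + max(1, 1, 0) = 2
depth(s(s(m, n, r), r, s(s(n, m, n), s(r, m, n), r))) = 1 + max(1, 0, 2) = 3
depth(s(m, n, n)) = 1 + max(0, 0, 0) = 1
depth(s(n, r, m)) = 1 + max(0, 0, 0) = 1
depth(s(n, s(m, n, n), s(n, r, m))) = 1 + max(0, 1, 1) = 2
depth(s(s(m, n, n), m, s(n, m, n))) = 1 + max(1, 0, 1) = 2
depth(s(m, n, m)) = 1 + max(0, 0, 0) = 1
depth(s(r, n, r)) = 1 + max(0, 0, 0) = 1
depth(s(s(m, n, m), m, s(r, n, r))) = 1 + max(1, 0, 1) = 2
depth(s(s(n, s(m, n, n), s(n, r, m)), s(s(m, n, n), m, s(n, m, n)), s(s(m, n, m), m, s(r, n, r)))) = 1 + max(2, 2, 2) = 3
depth(s(m, m, m)) = 1 + max(0, 0, 0) = 1
depth(s(m, m, n)) = 1 + max(0, 0, 0) = 1
depth(s(n, s(m, m, m), s(m, m, n))) = 1 + max(0, 1, 1) = 2
depth(s(s(s(m, n, r), r, s(s(n, m, n), s(r, m, n), r)), s(s(n, s(m, n, n), s(n, r, m)), s(s(m, n, n), m, s(n, m, n)), s(s(m, n, m), m, s(r, n, r))), s(n, s(m, m, m), s(m, m, n)))) = 1 + max(3, 3, 2) = 4
depth(s(r, m, r)) = 1 + max(0, 0, 0) = 1
depth(s(r, r, n)) = 1 + max(0, 0, 0) = 1
depth(s(s(r, m, r), s(r, r, n), m)) = 1 + max(1, 1, 0) = 2
depth(s(m, r, m)) = 1 + max(0, 0, 0) = 1
depth(s(r, r, s(m, r, m))) = 1 + max(0, 0, 1) = 2
depth(s(s(m, m, m), s(s(r, m, r), s(r, r, n), m), s(r, r, s(m, r, m)))) = 1 + max(1, 2, 2) = 3
depth(s(m, s(m, n, r), s(s(m, m, m), s(s(r, m, r), s(r, r, n), m), s(r, r, s(m, r, m))))) = 1 + max(0, 1, 3) = 4
depth(s(s(n, m, s(n, s(n, m, n), s(n, m, r))), s(s(s(m, n, r), r, s(s(n, m, n), s(r, m, n), r)), s(s(n, s(m, n, n), s(n, r, m)), s(s(m, n, n), m, s(n, m, n)), s(s(m, n, m), m, s(r, n, r))), s(n, s(m, m, m), s(m, m, n))), s(m, s(m, n, r), s(s(m, m, m), s(s(r, m, r), s(r, r, n), m), s(r, r, s(m, r, m)))))) = 1 + max(3, 4, 4) = 5
depth(s(m, m, r)) = 1 + max(0, 0, 0) = 1
depth(s(r, r, m)) = 1 + max(0, 0, 0) = 1
depth(s(n, r, n)) = 1 + max(0, 0, 0) = 1
depth(s(s(r, r, m), s(n, r, n), m)) = 1 + max(1, 1, 0) = 2
depth(s(m, s(m, m, r), s(s(r, r, m), s(n, r, n), m))) = 1 + max(0, 1, 2) = 3
depth(s(s(m, m, m), r, n)) = 1 + max(1, 0, 0) = 2
depth(s(s(m, n, m), s(r, r, m), m)) = 1 + max(1, 1, 0) = 2
depth(s(n, r, r)) = 1 + max(0, 0, 0) = 1
depth(s(s(m, n, n), r, s(n, r, r))) = 1 + max(1, 0, 1) = 2
depth(s(s(s(m, m, m), r, n), s(s(m, n, m), s(r, r, m), m), s(s(m, n, n), r, s(n, r, r)))) = 1 + max(2, 2, 2) = 3
depth(s(s(m, s(m, m, r), s(s(r, r, m), s(n, r, n), m)), m, s(s(s(m, m, m), r, n), s(s(m, n, m), s(r, r, m), m), s(s(m, n, n), r, s(n, r, r))))) = 1 + max(3, 0, 3) = 4
depth(s(s(s(n, m, s(n, s(n, m, n), s(n, m, r))), s(s(s(m, n, r), r, s(s(n, m, n), s(r, m, n), r)), s(s(n, s(m, n, n), s(n, r, m)), s(s(m, n, n), m, s(n, m, n)), s(s(m, n, m), m, s(r, n, r))), s(n, s(m, m, m), s(m, m, n))), s(m, s(m, n, r), s(s(m, m, m), s(s(r, m, r), s(r, r, n), m), s(r, r, s(m, r, m))))), r, s(s(m, s(m, m, r), s(s(r, r, m), s(n, r, n), m)), m, s(s(s(m, m, m), r, n), s(s(m, n, m), s(r, r, m), m), s(s(m, n, n), r, s(n, r, r)))))) = 1 + max(5, 0, 4) = 6

6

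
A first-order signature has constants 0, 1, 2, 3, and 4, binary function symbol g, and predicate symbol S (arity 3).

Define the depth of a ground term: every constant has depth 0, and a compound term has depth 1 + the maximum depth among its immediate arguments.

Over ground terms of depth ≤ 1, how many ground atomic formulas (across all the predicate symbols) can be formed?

27000

First count ground terms of depth ≤ 1.
Count level by level. With function symbols g/2, the terms of depth ≤ k are the 5 constants together with each function applied to depth-≤(k−1) tuples, so N_k = 5 + N_{k-1}^2.
N_0 = 5
N_1 = 5 + 5^2 = 30
So |H| = 30.
For each predicate symbol, the number of ground atoms is |H| raised to its arity; summing:
  S: 30^3 = 27000
Total ground atoms: 27000.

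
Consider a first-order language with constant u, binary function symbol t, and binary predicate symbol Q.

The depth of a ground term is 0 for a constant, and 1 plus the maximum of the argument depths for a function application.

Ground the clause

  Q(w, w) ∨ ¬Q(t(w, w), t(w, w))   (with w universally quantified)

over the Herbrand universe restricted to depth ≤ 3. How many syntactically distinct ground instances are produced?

26

Ground terms of depth ≤ 3:
  Let N_k = |{terms of depth ≤ k}|. Then N_0 = 1 and N_k = 1 + N_{k-1}^2 for k ≥ 1 (one summand per function symbol, arity giving the exponent).
  N_0 = 1
  N_1 = 1 + 1^2 = 2
  N_2 = 1 + 2^2 = 5
  N_3 = 1 + 5^2 = 26
So there are 26 ground terms available for substitution.
There is 1 variable to instantiate (w),  occurring in at least one literal, so different choices give different ground instances.
Number of ground instances = 26.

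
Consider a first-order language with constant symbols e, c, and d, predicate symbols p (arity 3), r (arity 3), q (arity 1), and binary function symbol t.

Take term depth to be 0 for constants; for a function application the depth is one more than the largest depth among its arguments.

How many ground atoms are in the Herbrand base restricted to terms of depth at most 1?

3468

First count ground terms of depth ≤ 1.
Let N_k = |{terms of depth ≤ k}|. Then N_0 = 3 and N_k = 3 + N_{k-1}^2 for k ≥ 1 (one summand per function symbol, arity giving the exponent).
N_0 = 3
N_1 = 3 + 3^2 = 12
Explicitly: e, c, d, t(e, e), t(e, c), t(e, d), t(c, e), t(c, c), t(c, d), t(d, e), t(d, c), t(d, d).
So |H| = 12.
A ground atom is a predicate applied to a tuple of terms from H, so the count is the sum over predicates of |H|^arity:
  p: 12^3 = 1728;  r: 12^3 = 1728;  q: 12
Total ground atoms: 1728 + 1728 + 12 = 3468.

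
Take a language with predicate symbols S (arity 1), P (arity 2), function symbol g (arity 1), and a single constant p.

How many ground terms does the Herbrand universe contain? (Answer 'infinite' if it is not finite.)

The signature has at least one function symbol (g, arity 1) and at least one constant (p).
Iterating g gives infinitely many distinct ground terms: p, g(p), g(g(p)), ...
So the Herbrand universe is infinite.

infinite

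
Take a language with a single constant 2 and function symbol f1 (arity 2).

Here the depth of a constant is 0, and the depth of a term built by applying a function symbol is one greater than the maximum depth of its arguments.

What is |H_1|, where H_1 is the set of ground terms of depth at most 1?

Count level by level. With function symbols f1/2, the terms of depth ≤ k are the 1 constant together with each function applied to depth-≤(k−1) tuples, so N_k = 1 + N_{k-1}^2.
N_0 = 1
N_1 = 1 + 1^2 = 2
Explicitly: 2, f1(2, 2).

2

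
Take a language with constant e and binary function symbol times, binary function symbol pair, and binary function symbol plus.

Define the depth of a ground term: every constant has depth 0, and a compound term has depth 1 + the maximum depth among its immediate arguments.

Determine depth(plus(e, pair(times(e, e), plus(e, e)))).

3

depth(times(e, e)) = 1 + max(0, 0) = 1
depth(plus(e, e)) = 1 + max(0, 0) = 1
depth(pair(times(e, e), plus(e, e))) = 1 + max(1, 1) = 2
depth(plus(e, pair(times(e, e), plus(e, e)))) = 1 + max(0, 2) = 3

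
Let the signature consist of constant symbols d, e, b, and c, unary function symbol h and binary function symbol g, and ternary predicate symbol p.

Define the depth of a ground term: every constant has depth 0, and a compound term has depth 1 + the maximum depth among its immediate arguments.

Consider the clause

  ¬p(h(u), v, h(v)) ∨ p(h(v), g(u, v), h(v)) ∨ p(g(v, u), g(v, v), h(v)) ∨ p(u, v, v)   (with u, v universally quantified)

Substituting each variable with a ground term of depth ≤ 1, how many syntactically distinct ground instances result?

Ground terms of depth ≤ 1:
  Let N_k = |{terms of depth ≤ k}|. Then N_0 = 4 and N_k = 4 + N_{k-1} + N_{k-1}^2 for k ≥ 1 (one summand per function symbol, arity giving the exponent).
  N_0 = 4
  N_1 = 4 + 4 + 4^2 = 24
So there are 24 ground terms available for substitution.
Each of u, v ranges independently over the available ground terms, and distinct assignments produce distinct instances.
Number of ground instances = 24^2 = 576.

576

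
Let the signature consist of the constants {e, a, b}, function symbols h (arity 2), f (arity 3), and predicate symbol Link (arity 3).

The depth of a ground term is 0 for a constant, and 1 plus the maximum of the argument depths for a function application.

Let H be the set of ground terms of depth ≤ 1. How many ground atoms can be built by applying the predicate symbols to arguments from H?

59319

First count ground terms of depth ≤ 1.
If N_k denotes the number of depth-≤k ground terms, the 3 constants give N_0 = 3, and each function symbol of arity r contributes N_{k-1}^r new terms at level k: N_k = 3 + N_{k-1}^2 + N_{k-1}^3.
N_0 = 3
N_1 = 3 + 3^2 + 3^3 = 39
So |H| = 39.
Ground atoms are formed by filling each argument slot of a predicate with a term from H, so an r-ary predicate gives |H|^r atoms:
  Link: 39^3 = 59319
Total ground atoms: 59319.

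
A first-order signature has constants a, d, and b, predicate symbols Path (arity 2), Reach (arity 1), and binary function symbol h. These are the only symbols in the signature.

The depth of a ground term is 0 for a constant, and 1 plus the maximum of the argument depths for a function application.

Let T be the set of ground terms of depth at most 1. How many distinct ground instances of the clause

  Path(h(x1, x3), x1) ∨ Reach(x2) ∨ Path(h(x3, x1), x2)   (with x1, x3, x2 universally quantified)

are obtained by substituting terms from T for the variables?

1728

Ground terms of depth ≤ 1:
  Count level by level. With function symbols h/2, the terms of depth ≤ k are the 3 constants together with each function applied to depth-≤(k−1) tuples, so N_k = 3 + N_{k-1}^2.
  N_0 = 3
  N_1 = 3 + 3^2 = 12
  Explicitly: a, d, b, h(a, a), h(a, d), h(a, b), h(d, a), h(d, d), h(d, b), h(b, a), h(b, d), h(b, b).
So there are 12 ground terms available for substitution.
The body mentions every one of the 3 quantified variables; since ground terms form a free algebra, no two substitutions collapse to the same formula.
Number of ground instances = 12^3 = 1728.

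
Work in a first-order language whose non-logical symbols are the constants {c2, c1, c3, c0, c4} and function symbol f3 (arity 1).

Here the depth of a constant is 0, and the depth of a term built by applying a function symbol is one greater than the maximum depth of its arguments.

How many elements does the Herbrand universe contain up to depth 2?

15

Let N_k = |{terms of depth ≤ k}|. Then N_0 = 5 and N_k = 5 + N_{k-1} for k ≥ 1 (one summand per function symbol, arity giving the exponent).
N_0 = 5
N_1 = 5 + 5 = 10
N_2 = 5 + 10 = 15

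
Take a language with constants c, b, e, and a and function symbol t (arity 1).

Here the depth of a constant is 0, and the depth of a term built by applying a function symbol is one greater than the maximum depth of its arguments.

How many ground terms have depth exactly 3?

Let N_k = |{terms of depth ≤ k}|. Then N_0 = 4 and N_k = 4 + N_{k-1} for k ≥ 1 (one summand per function symbol, arity giving the exponent).
N_0 = 4
N_1 = 4 + 4 = 8
N_2 = 4 + 8 = 12
N_3 = 4 + 12 = 16
Terms of depth exactly 3: N_3 − N_2 = 16 − 12 = 4.

4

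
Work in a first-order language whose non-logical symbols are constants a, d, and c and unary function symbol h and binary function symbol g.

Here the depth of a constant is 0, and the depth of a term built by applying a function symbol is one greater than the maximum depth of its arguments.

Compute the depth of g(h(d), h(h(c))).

depth(h(d)) = 1 + depth(d) = 1 + 0 = 1
depth(h(c)) = 1 + depth(c) = 1 + 0 = 1
depth(h(h(c))) = 1 + depth(h(c)) = 1 + 1 = 2
depth(g(h(d), h(h(c)))) = 1 + max(1, 2) = 3

3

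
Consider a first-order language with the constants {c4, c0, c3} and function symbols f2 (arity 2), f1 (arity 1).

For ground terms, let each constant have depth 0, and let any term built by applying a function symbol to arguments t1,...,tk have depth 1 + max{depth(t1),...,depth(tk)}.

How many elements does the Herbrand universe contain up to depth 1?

Write N_k for the number of ground terms of depth ≤ k. A term of depth ≤ k is either a constant or a function symbol applied to arguments of depth ≤ k−1, so N_k = 3 + N_{k-1}^2 + N_{k-1}.
N_0 = 3
N_1 = 3 + 3^2 + 3 = 15

15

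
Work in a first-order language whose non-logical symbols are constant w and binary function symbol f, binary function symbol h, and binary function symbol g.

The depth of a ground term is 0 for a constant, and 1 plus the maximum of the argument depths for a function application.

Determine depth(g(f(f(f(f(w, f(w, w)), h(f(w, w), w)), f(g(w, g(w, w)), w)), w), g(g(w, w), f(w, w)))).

6

depth(f(w, w)) = 1 + max(0, 0) = 1
depth(f(w, f(w, w))) = 1 + max(0, 1) = 2
depth(h(f(w, w), w)) = 1 + max(1, 0) = 2
depth(f(f(w, f(w, w)), h(f(w, w), w))) = 1 + max(2, 2) = 3
depth(g(w, w)) = 1 + max(0, 0) = 1
depth(g(w, g(w, w))) = 1 + max(0, 1) = 2
depth(f(g(w, g(w, w)), w)) = 1 + max(2, 0) = 3
depth(f(f(f(w, f(w, w)), h(f(w, w), w)), f(g(w, g(w, w)), w))) = 1 + max(3, 3) = 4
depth(f(f(f(f(w, f(w, w)), h(f(w, w), w)), f(g(w, g(w, w)), w)), w)) = 1 + max(4, 0) = 5
depth(g(g(w, w), f(w, w))) = 1 + max(1, 1) = 2
depth(g(f(f(f(f(w, f(w, w)), h(f(w, w), w)), f(g(w, g(w, w)), w)), w), g(g(w, w), f(w, w)))) = 1 + max(5, 2) = 6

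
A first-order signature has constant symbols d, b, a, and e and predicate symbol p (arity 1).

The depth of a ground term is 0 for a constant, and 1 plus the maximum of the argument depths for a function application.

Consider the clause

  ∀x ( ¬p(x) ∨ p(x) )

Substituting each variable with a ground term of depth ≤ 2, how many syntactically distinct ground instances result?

Ground terms of depth ≤ 2:
  With no function symbols every ground term is a constant, so there are exactly 4 ground terms at every depth bound.
  N_0 = 4
  N_1 = 4
  N_2 = 4
  Explicitly: d, b, a, e.
So there are 4 ground terms available for substitution.
The clause has 1 distinct variable (x), which appears in the body. In the free term algebra distinct substitutions yield syntactically distinct ground instances.
Number of ground instances = 4.

4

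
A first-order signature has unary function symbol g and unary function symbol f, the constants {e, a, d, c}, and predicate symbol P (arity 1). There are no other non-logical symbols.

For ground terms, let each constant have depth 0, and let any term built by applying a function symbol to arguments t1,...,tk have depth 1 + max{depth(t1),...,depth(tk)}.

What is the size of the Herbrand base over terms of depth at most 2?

28

First count ground terms of depth ≤ 2.
Let N_k = |{terms of depth ≤ k}|. Then N_0 = 4 and N_k = 4 + N_{k-1} + N_{k-1} for k ≥ 1 (one summand per function symbol, arity giving the exponent).
N_0 = 4
N_1 = 4 + 4 + 4 = 12
N_2 = 4 + 12 + 12 = 28
So |H| = 28.
Ground atoms are formed by filling each argument slot of a predicate with a term from H, so an r-ary predicate gives |H|^r atoms:
  P: 28
Total ground atoms: 28.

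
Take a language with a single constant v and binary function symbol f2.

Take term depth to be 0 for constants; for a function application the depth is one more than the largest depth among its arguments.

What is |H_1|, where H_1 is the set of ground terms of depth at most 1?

2

Let N_k = |{terms of depth ≤ k}|. Then N_0 = 1 and N_k = 1 + N_{k-1}^2 for k ≥ 1 (one summand per function symbol, arity giving the exponent).
N_0 = 1
N_1 = 1 + 1^2 = 2
Explicitly: v, f2(v, v).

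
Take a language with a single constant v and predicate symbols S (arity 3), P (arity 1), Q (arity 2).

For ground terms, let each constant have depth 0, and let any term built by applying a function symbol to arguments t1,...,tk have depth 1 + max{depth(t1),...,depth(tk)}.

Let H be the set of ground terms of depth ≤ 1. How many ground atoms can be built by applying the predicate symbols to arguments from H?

3

First count ground terms of depth ≤ 1.
With no function symbols every ground term is a constant, so there is exactly 1 ground term at every depth bound.
N_0 = 1
N_1 = 1
Explicitly: v.
So |H| = 1.
Each predicate of arity r yields |H|^r ground atoms (one per choice of an r-tuple from H):
  S: 1^3 = 1;  P: 1;  Q: 1^2 = 1
Total ground atoms: 1 + 1 + 1 = 3.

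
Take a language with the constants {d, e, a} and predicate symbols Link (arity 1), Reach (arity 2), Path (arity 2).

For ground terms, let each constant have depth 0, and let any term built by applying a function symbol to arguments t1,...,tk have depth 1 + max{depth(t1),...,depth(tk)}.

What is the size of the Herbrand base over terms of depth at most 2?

21

First count ground terms of depth ≤ 2.
With no function symbols every ground term is a constant, so there are exactly 3 ground terms at every depth bound.
N_0 = 3
N_1 = 3
N_2 = 3
Explicitly: d, e, a.
So |H| = 3.
Each predicate of arity r yields |H|^r ground atoms (one per choice of an r-tuple from H):
  Link: 3;  Reach: 3^2 = 9;  Path: 3^2 = 9
Total ground atoms: 3 + 9 + 9 = 21.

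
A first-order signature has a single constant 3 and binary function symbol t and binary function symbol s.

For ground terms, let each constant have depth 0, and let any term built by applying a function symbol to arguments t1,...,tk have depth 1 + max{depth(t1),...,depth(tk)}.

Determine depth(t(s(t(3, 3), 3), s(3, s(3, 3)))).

depth(t(3, 3)) = 1 + max(0, 0) = 1
depth(s(t(3, 3), 3)) = 1 + max(1, 0) = 2
depth(s(3, 3)) = 1 + max(0, 0) = 1
depth(s(3, s(3, 3))) = 1 + max(0, 1) = 2
depth(t(s(t(3, 3), 3), s(3, s(3, 3)))) = 1 + max(2, 2) = 3

3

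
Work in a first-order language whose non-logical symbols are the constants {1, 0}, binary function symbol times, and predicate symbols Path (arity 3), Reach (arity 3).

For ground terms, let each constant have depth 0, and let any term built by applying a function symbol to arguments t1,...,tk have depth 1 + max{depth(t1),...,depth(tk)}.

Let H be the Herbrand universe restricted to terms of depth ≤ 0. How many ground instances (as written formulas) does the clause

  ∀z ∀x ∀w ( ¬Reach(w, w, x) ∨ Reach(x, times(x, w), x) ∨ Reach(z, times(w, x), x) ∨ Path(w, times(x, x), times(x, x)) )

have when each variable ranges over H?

Ground terms of depth ≤ 0:
  Let N_k = |{terms of depth ≤ k}|. Then N_0 = 2 and N_k = 2 + N_{k-1}^2 for k ≥ 1 (one summand per function symbol, arity giving the exponent).
  N_0 = 2
So there are 2 ground terms available for substitution.
The clause has 3 distinct variables (z, x, w), each appearing in the body. In the free term algebra distinct substitutions yield syntactically distinct ground instances.
Number of ground instances = 2^3 = 8.

8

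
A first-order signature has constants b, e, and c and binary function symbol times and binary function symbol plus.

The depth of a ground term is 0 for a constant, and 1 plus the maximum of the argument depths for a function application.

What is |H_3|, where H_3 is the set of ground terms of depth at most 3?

1566453

Count level by level. With function symbols times/2, plus/2, the terms of depth ≤ k are the 3 constants together with each function applied to depth-≤(k−1) tuples, so N_k = 3 + N_{k-1}^2 + N_{k-1}^2.
N_0 = 3
N_1 = 3 + 3^2 + 3^2 = 21
N_2 = 3 + 21^2 + 21^2 = 885
N_3 = 3 + 885^2 + 885^2 = 1566453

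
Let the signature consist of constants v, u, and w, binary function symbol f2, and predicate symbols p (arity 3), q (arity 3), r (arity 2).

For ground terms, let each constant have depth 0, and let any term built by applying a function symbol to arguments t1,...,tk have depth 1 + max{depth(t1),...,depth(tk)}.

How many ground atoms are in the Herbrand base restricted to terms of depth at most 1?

First count ground terms of depth ≤ 1.
Let N_k count ground terms of depth at most k. Each non-constant term of depth ≤ k is some function symbol applied to depth-≤(k−1) arguments, giving N_k = 3 + N_{k-1}^2.
N_0 = 3
N_1 = 3 + 3^2 = 12
Explicitly: v, u, w, f2(v, v), f2(v, u), f2(v, w), f2(u, v), f2(u, u), f2(u, w), f2(w, v), f2(w, u), f2(w, w).
So |H| = 12.
Ground atoms are formed by filling each argument slot of a predicate with a term from H, so an r-ary predicate gives |H|^r atoms:
  p: 12^3 = 1728;  q: 12^3 = 1728;  r: 12^2 = 144
Total ground atoms: 1728 + 1728 + 144 = 3600.

3600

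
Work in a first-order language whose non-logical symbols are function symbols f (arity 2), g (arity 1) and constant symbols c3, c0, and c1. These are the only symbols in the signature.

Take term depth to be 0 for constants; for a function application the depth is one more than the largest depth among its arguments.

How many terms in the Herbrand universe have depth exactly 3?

Count level by level. With function symbols f/2, g/1, the terms of depth ≤ k are the 3 constants together with each function applied to depth-≤(k−1) tuples, so N_k = 3 + N_{k-1}^2 + N_{k-1}.
N_0 = 3
N_1 = 3 + 3^2 + 3 = 15
N_2 = 3 + 15^2 + 15 = 243
N_3 = 3 + 243^2 + 243 = 59295
Terms of depth exactly 3: N_3 − N_2 = 59295 − 243 = 59052.

59052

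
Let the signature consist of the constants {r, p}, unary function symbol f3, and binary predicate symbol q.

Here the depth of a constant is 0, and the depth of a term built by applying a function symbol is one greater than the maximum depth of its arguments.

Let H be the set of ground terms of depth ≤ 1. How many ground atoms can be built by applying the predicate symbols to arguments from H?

First count ground terms of depth ≤ 1.
Let N_k = |{terms of depth ≤ k}|. Then N_0 = 2 and N_k = 2 + N_{k-1} for k ≥ 1 (one summand per function symbol, arity giving the exponent).
N_0 = 2
N_1 = 2 + 2 = 4
Explicitly: r, p, f3(r), f3(p).
So |H| = 4.
Ground atoms are formed by filling each argument slot of a predicate with a term from H, so an r-ary predicate gives |H|^r atoms:
  q: 4^2 = 16
Total ground atoms: 16.

16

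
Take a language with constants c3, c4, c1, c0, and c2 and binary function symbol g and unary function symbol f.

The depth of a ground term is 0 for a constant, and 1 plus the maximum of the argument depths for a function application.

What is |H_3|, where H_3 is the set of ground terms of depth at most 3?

Let N_k count ground terms of depth at most k. Each non-constant term of depth ≤ k is some function symbol applied to depth-≤(k−1) arguments, giving N_k = 5 + N_{k-1}^2 + N_{k-1}.
N_0 = 5
N_1 = 5 + 5^2 + 5 = 35
N_2 = 5 + 35^2 + 35 = 1265
N_3 = 5 + 1265^2 + 1265 = 1601495

1601495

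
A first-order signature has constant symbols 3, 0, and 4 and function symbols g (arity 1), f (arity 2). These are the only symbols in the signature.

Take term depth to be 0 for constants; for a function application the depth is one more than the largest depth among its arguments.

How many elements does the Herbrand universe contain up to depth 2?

243

If N_k denotes the number of depth-≤k ground terms, the 3 constants give N_0 = 3, and each function symbol of arity r contributes N_{k-1}^r new terms at level k: N_k = 3 + N_{k-1} + N_{k-1}^2.
N_0 = 3
N_1 = 3 + 3 + 3^2 = 15
N_2 = 3 + 15 + 15^2 = 243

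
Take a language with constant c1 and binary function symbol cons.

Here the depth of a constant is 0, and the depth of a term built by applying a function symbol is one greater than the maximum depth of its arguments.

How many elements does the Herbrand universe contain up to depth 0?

1

Let N_k count ground terms of depth at most k. Each non-constant term of depth ≤ k is some function symbol applied to depth-≤(k−1) arguments, giving N_k = 1 + N_{k-1}^2.
N_0 = 1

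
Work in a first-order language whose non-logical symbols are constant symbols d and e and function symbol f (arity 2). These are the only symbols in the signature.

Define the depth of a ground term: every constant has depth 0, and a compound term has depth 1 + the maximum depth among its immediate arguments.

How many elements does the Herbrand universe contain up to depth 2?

Write N_k for the number of ground terms of depth ≤ k. A term of depth ≤ k is either a constant or a function symbol applied to arguments of depth ≤ k−1, so N_k = 2 + N_{k-1}^2.
N_0 = 2
N_1 = 2 + 2^2 = 6
N_2 = 2 + 6^2 = 38

38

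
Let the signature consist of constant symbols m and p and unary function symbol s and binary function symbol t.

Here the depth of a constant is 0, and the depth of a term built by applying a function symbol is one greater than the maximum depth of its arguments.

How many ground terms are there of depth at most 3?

5552

Let N_k count ground terms of depth at most k. Each non-constant term of depth ≤ k is some function symbol applied to depth-≤(k−1) arguments, giving N_k = 2 + N_{k-1} + N_{k-1}^2.
N_0 = 2
N_1 = 2 + 2 + 2^2 = 8
N_2 = 2 + 8 + 8^2 = 74
N_3 = 2 + 74 + 74^2 = 5552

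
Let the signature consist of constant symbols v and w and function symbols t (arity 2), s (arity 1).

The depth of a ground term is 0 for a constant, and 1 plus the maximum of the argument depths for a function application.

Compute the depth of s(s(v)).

depth(s(v)) = 1 + depth(v) = 1 + 0 = 1
depth(s(s(v))) = 1 + depth(s(v)) = 1 + 1 = 2

2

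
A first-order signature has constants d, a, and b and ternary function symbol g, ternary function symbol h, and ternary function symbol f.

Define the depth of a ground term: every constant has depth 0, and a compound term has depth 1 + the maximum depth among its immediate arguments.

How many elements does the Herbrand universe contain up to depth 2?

1778115

Let N_k = |{terms of depth ≤ k}|. Then N_0 = 3 and N_k = 3 + N_{k-1}^3 + N_{k-1}^3 + N_{k-1}^3 for k ≥ 1 (one summand per function symbol, arity giving the exponent).
N_0 = 3
N_1 = 3 + 3^3 + 3^3 + 3^3 = 84
N_2 = 3 + 84^3 + 84^3 + 84^3 = 1778115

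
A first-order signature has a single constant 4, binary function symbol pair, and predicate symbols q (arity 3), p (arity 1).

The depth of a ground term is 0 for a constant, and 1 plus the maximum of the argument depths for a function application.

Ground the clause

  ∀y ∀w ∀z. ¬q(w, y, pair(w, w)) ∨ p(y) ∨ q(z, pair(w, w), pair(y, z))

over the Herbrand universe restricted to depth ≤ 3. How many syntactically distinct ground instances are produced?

17576

Ground terms of depth ≤ 3:
  Count level by level. With function symbols pair/2, the terms of depth ≤ k are the 1 constant together with each function applied to depth-≤(k−1) tuples, so N_k = 1 + N_{k-1}^2.
  N_0 = 1
  N_1 = 1 + 1^2 = 2
  N_2 = 1 + 2^2 = 5
  N_3 = 1 + 5^2 = 26
So there are 26 ground terms available for substitution.
The body mentions every one of the 3 quantified variables; since ground terms form a free algebra, no two substitutions collapse to the same formula.
Number of ground instances = 26^3 = 17576.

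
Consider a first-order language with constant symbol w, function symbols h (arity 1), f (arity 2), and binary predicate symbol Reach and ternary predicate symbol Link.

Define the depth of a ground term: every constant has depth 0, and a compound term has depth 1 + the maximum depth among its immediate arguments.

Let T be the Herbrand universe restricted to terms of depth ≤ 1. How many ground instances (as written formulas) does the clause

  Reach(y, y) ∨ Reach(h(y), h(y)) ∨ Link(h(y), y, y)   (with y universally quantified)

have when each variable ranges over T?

Ground terms of depth ≤ 1:
  If N_k denotes the number of depth-≤k ground terms, the 1 constant gives N_0 = 1, and each function symbol of arity r contributes N_{k-1}^r new terms at level k: N_k = 1 + N_{k-1} + N_{k-1}^2.
  N_0 = 1
  N_1 = 1 + 1 + 1^2 = 3
So there are 3 ground terms available for substitution.
The body mentions the single quantified variable y; since ground terms form a free algebra, no two substitutions collapse to the same formula.
Number of ground instances = 3.

3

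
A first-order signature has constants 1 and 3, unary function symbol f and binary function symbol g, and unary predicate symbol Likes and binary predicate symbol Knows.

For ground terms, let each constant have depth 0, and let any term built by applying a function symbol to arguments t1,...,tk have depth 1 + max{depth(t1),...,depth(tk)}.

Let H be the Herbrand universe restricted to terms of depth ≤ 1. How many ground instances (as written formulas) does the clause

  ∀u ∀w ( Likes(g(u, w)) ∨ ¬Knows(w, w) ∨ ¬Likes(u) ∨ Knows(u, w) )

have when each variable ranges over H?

64

Ground terms of depth ≤ 1:
  Count level by level. With function symbols f/1, g/2, the terms of depth ≤ k are the 2 constants together with each function applied to depth-≤(k−1) tuples, so N_k = 2 + N_{k-1} + N_{k-1}^2.
  N_0 = 2
  N_1 = 2 + 2 + 2^2 = 8
So there are 8 ground terms available for substitution.
The clause has 2 distinct variables (u, w), each appearing in the body. In the free term algebra distinct substitutions yield syntactically distinct ground instances.
Number of ground instances = 8^2 = 64.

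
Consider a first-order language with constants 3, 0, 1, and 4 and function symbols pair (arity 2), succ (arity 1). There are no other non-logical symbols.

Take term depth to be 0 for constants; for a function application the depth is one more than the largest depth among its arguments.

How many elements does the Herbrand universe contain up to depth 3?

If N_k denotes the number of depth-≤k ground terms, the 4 constants give N_0 = 4, and each function symbol of arity r contributes N_{k-1}^r new terms at level k: N_k = 4 + N_{k-1}^2 + N_{k-1}.
N_0 = 4
N_1 = 4 + 4^2 + 4 = 24
N_2 = 4 + 24^2 + 24 = 604
N_3 = 4 + 604^2 + 604 = 365424

365424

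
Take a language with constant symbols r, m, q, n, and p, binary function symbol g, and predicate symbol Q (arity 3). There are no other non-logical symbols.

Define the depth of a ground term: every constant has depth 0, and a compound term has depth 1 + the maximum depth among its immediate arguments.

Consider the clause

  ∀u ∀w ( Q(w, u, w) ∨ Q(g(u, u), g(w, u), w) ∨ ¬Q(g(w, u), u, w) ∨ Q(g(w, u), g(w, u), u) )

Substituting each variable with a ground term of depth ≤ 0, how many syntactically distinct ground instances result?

25

Ground terms of depth ≤ 0:
  Let N_k = |{terms of depth ≤ k}|. Then N_0 = 5 and N_k = 5 + N_{k-1}^2 for k ≥ 1 (one summand per function symbol, arity giving the exponent).
  N_0 = 5
  Explicitly: r, m, q, n, p.
So there are 5 ground terms available for substitution.
There are 2 variables to instantiate (u, w), each occurring in at least one literal, so different choices give different ground instances.
Number of ground instances = 5^2 = 25.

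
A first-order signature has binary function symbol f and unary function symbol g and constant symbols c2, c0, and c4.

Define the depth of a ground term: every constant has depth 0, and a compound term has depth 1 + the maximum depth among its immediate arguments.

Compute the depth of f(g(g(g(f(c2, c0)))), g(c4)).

depth(f(c2, c0)) = 1 + max(0, 0) = 1
depth(g(f(c2, c0))) = 1 + depth(f(c2, c0)) = 1 + 1 = 2
depth(g(g(f(c2, c0)))) = 1 + depth(g(f(c2, c0))) = 1 + 2 = 3
depth(g(g(g(f(c2, c0))))) = 1 + depth(g(g(f(c2, c0)))) = 1 + 3 = 4
depth(g(c4)) = 1 + depth(c4) = 1 + 0 = 1
depth(f(g(g(g(f(c2, c0)))), g(c4))) = 1 + max(4, 1) = 5

5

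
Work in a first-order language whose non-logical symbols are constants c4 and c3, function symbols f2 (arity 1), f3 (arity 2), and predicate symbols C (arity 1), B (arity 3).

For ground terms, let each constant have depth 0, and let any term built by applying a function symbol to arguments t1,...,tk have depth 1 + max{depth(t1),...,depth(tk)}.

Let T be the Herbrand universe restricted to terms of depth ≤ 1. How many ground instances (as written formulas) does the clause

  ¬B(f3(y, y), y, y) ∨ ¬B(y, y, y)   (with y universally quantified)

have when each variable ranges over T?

Ground terms of depth ≤ 1:
  If N_k denotes the number of depth-≤k ground terms, the 2 constants give N_0 = 2, and each function symbol of arity r contributes N_{k-1}^r new terms at level k: N_k = 2 + N_{k-1} + N_{k-1}^2.
  N_0 = 2
  N_1 = 2 + 2 + 2^2 = 8
So there are 8 ground terms available for substitution.
There is 1 variable to instantiate (y),  occurring in at least one literal, so different choices give different ground instances.
Number of ground instances = 8.

8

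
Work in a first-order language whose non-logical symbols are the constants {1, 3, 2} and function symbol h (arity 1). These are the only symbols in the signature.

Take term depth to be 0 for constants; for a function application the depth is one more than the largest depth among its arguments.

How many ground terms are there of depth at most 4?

Let N_k count ground terms of depth at most k. Each non-constant term of depth ≤ k is some function symbol applied to depth-≤(k−1) arguments, giving N_k = 3 + N_{k-1}.
N_0 = 3
N_1 = 3 + 3 = 6
N_2 = 3 + 6 = 9
N_3 = 3 + 9 = 12
N_4 = 3 + 12 = 15

15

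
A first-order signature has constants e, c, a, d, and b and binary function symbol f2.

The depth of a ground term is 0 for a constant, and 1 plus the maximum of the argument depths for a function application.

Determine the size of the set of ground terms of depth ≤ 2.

Let N_k count ground terms of depth at most k. Each non-constant term of depth ≤ k is some function symbol applied to depth-≤(k−1) arguments, giving N_k = 5 + N_{k-1}^2.
N_0 = 5
N_1 = 5 + 5^2 = 30
N_2 = 5 + 30^2 = 905

905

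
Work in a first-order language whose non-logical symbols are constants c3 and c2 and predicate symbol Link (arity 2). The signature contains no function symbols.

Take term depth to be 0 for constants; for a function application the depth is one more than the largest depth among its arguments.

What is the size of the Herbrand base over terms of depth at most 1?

First count ground terms of depth ≤ 1.
With no function symbols every ground term is a constant, so there are exactly 2 ground terms at every depth bound.
N_0 = 2
N_1 = 2
Explicitly: c3, c2.
So |H| = 2.
For each predicate symbol, the number of ground atoms is |H| raised to its arity; summing:
  Link: 2^2 = 4
Total ground atoms: 4.

4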